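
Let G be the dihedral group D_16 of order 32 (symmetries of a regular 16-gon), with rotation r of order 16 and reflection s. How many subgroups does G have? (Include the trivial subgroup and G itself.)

|G| = 32, so by Lagrange every subgroup order divides 32. Divisors: 1, 2, 4, 8, 16, 32.
Subgroups by order — order 1: 1; order 2: 17; order 4: 9; order 8: 5; order 16: 3; order 32: 1.
Total: 1 + 17 + 9 + 5 + 3 + 1 = 36.

36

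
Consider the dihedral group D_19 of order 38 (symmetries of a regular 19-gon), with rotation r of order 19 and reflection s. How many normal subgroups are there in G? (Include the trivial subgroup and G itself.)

3

G has 22 subgroups. Checking conjugation-invariance by order — order 1: 1/1 normal; order 2: 0/19 normal; order 19: 1/1 normal; order 38: 1/1 normal.
Total normal subgroups: 3.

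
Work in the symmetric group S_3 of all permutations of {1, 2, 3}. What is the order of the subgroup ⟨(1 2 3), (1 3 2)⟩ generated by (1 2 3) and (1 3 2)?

3

|⟨(1 2 3)⟩| = 3 and |⟨(1 3 2)⟩| = 3, so |H| is a multiple of lcm(3, 3) = 3 and divides |G| = 6.
Closing under the operation: H = {e, (1 2 3), (1 3 2)}, so |H| = 3.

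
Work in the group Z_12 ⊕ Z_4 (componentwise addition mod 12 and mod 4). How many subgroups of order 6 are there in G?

3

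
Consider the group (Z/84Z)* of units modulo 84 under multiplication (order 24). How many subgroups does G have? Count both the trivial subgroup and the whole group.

32

|G| = 24, so by Lagrange every subgroup order divides 24. Divisors: 1, 2, 3, 4, 6, 8, 12, 24.
Subgroups by order — order 1: 1; order 2: 7; order 3: 1; order 4: 7; order 6: 7; order 8: 1; order 12: 7; order 24: 1.
Total: 1 + 7 + 1 + 7 + 7 + 1 + 7 + 1 = 32.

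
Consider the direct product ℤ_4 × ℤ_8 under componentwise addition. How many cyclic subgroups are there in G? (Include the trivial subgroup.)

14

A cyclic subgroup of order d is generated by each of its φ(d) elements of order d, so the cyclic subgroups of order d number (#elements of order d)/φ(d).
Cyclic subgroups by order — order 1: 1; order 2: 3; order 4: 6; order 8: 4.
Total: 14.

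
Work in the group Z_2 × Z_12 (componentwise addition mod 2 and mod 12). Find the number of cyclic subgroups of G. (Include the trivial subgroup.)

Each element a generates a cyclic subgroup ⟨a⟩; distinct elements may generate the same one (a cyclic group of order d has φ(d) generators).
Cyclic subgroups by order — order 1: 1; order 2: 3; order 3: 1; order 4: 2; order 6: 3; order 12: 2.
Total: 12.

12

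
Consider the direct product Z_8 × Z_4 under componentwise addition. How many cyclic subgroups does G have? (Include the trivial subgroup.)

14

Each element a generates a cyclic subgroup ⟨a⟩; distinct elements may generate the same one (a cyclic group of order d has φ(d) generators).
Cyclic subgroups by order — order 1: 1; order 2: 3; order 4: 6; order 8: 4.
Total: 14.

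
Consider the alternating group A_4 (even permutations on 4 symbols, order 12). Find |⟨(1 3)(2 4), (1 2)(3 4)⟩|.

|⟨(1 3)(2 4)⟩| = 2 and |⟨(1 2)(3 4)⟩| = 2, so |H| is a multiple of lcm(2, 2) = 2 and divides |G| = 12.
Closing under the operation: H = {e, (1 2)(3 4), (1 3)(2 4), (1 4)(2 3)}, so |H| = 4.

4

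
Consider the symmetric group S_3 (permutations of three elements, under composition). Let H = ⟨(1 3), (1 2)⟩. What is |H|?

6

|⟨(1 3)⟩| = 2 and |⟨(1 2)⟩| = 2, so |H| is a multiple of lcm(2, 2) = 2 and divides |G| = 6.
Closing {(1 3), (1 2)} under the group operation gives all of G, so |H| = 6.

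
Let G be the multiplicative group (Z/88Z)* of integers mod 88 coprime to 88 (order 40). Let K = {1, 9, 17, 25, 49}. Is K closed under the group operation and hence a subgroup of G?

No

17 ∈ K but its inverse 57 ∉ K, so K is not a subgroup.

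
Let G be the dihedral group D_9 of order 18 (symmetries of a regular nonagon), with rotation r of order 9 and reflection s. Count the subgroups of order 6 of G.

3

|G| = 18 and 6 | 18, so subgroups of order 6 are possible by Lagrange.
The subgroups of order 6 are: {e, r^3, r^6, r^2s, r^5s, r^8s}; {e, r^3, r^6, s, r^3s, r^6s}; {e, r^3, r^6, rs, r^4s, r^7s}.
So G has 3 subgroups of order 6.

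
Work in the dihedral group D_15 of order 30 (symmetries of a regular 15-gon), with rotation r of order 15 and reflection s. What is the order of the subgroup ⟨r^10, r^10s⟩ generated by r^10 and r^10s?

|⟨r^10⟩| = 3 and |⟨r^10s⟩| = 2, so |H| is a multiple of lcm(3, 2) = 6 and divides |G| = 30.
Closing under the operation: H = {e, r^5, r^10, s, r^5s, r^10s}, so |H| = 6.

6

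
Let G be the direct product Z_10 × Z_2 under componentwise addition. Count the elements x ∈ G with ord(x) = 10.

An element (a,b) has order lcm(ord(a), ord(b)); count pairs with lcm equal to 10.
Enumerating gives 12 such elements.

12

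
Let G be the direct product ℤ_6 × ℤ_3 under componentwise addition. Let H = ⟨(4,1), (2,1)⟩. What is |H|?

9

|⟨(4,1)⟩| = 3 and |⟨(2,1)⟩| = 3, so |H| is a multiple of lcm(3, 3) = 3 and divides |G| = 18.
Closing under the operation: H = {(0,0), (0,1), (0,2), (2,0), (2,1), (2,2), (4,0), (4,1), (4,2)}, so |H| = 9.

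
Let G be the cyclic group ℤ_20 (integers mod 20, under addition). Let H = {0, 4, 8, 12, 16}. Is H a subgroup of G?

|H| = 5 divides |G| = 20, consistent with Lagrange.
H contains the identity, every element's inverse is in H, and H is closed under +: it is a subgroup.
In fact H = ⟨16⟩.

Yes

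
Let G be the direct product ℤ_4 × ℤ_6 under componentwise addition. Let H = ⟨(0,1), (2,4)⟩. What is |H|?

|⟨(0,1)⟩| = 6 and |⟨(2,4)⟩| = 6, so |H| is a multiple of lcm(6, 6) = 6 and divides |G| = 24.
Closing under the operation: H = {(0,0), (0,1), (0,2), (0,3), (0,4), (0,5), (2,0), (2,1), (2,2), (2,3), (2,4), (2,5)}, so |H| = 12.

12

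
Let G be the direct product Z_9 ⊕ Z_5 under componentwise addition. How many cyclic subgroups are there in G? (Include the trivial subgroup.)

6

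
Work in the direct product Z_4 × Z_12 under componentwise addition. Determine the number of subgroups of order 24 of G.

3

|G| = 48 and 24 | 48, so subgroups of order 24 are possible by Lagrange.
The subgroups of order 24 are: {(0,0), (0,1), (0,2), (0,3), (0,4), (0,5), (0,6), (0,7), (0,8), (0,9), (0,10), (0,11), (2,0), (2,1), (2,2), (2,3), (2,4), (2,5), (2,6), (2,7), (2,8), (2,9), (2,10), (2,11)}; {(0,0), (0,2), (0,4), (0,6), (0,8), (0,10), (1,0), (1,2), (1,4), (1,6), (1,8), (1,10), (2,0), (2,2), (2,4), (2,6), (2,8), (2,10), (3,0), (3,2), (3,4), (3,6), (3,8), (3,10)}; {(0,0), (0,2), (0,4), (0,6), (0,8), (0,10), (1,1), (1,3), (1,5), (1,7), (1,9), (1,11), (2,0), (2,2), (2,4), (2,6), (2,8), (2,10), (3,1), (3,3), (3,5), (3,7), (3,9), (3,11)}.
So G has 3 subgroups of order 24.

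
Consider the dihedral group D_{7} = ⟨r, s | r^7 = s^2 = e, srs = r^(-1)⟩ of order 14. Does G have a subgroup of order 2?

2 | 14. A subgroup of order 2 is {e, r^2s}.

Yes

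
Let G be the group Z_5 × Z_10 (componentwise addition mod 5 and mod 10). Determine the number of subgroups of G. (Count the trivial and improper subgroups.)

16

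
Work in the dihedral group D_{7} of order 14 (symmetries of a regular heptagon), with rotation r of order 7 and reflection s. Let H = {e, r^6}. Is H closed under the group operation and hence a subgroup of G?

r^6 ∈ H but its inverse r ∉ H, so H is not a subgroup.

No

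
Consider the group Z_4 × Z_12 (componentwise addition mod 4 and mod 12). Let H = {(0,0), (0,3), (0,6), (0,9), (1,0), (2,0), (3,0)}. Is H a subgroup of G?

No

|H| = 7 does not divide |G| = 48, so by Lagrange H is not a subgroup.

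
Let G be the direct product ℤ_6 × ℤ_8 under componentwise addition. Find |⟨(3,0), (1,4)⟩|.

|⟨(3,0)⟩| = 2 and |⟨(1,4)⟩| = 6, so |H| is a multiple of lcm(2, 6) = 6 and divides |G| = 48.
Closing under the operation: H = {(0,0), (0,4), (1,0), (1,4), (2,0), (2,4), (3,0), (3,4), (4,0), (4,4), (5,0), (5,4)}, so |H| = 12.

12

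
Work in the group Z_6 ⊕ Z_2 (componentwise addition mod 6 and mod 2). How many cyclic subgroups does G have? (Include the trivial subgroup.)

8

Each element a generates a cyclic subgroup ⟨a⟩; distinct elements may generate the same one (a cyclic group of order d has φ(d) generators).
Cyclic subgroups by order — order 1: 1; order 2: 3; order 3: 1; order 6: 3.
Total: 8.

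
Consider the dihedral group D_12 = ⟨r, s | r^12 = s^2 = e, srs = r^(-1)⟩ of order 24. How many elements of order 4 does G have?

The elements of order 4 are: r^3, r^9.
That's 2.

2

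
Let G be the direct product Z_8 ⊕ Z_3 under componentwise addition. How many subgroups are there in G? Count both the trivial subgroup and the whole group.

|G| = 24, so by Lagrange every subgroup order divides 24. Divisors: 1, 2, 3, 4, 6, 8, 12, 24.
Subgroups by order — order 1: 1; order 2: 1; order 3: 1; order 4: 1; order 6: 1; order 8: 1; order 12: 1; order 24: 1.
Total: 1 + 1 + 1 + 1 + 1 + 1 + 1 + 1 = 8.

8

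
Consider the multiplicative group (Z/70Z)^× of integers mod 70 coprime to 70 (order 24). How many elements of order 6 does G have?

6

The elements of order 6 are: 9, 19, 31, 39, 59, 61.
That's 6.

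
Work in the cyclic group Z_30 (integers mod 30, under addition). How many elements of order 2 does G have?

1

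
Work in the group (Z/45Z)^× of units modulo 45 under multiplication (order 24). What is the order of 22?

12

Compute successive powers of 22 mod 45: 22, 34, 28, 31, 7, 19, 13, 16, …; 22^12 ≡ 1 (mod 45).
So |⟨22⟩| = 12.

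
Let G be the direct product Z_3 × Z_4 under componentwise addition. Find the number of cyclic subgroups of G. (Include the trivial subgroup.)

6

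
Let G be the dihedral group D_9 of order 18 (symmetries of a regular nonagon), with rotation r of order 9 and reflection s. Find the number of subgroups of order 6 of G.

|G| = 18 and 6 | 18, so subgroups of order 6 are possible by Lagrange.
The subgroups of order 6 are: {e, r^3, r^6, r^2s, r^5s, r^8s}; {e, r^3, r^6, s, r^3s, r^6s}; {e, r^3, r^6, rs, r^4s, r^7s}.
So G has 3 subgroups of order 6.

3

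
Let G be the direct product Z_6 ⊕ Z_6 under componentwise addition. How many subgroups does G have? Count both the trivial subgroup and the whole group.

30

|G| = 36, so by Lagrange every subgroup order divides 36. Divisors: 1, 2, 3, 4, 6, 9, 12, 18, 36.
Subgroups by order — order 1: 1; order 2: 3; order 3: 4; order 4: 1; order 6: 12; order 9: 1; order 12: 4; order 18: 3; order 36: 1.
Total: 1 + 3 + 4 + 1 + 12 + 1 + 4 + 3 + 1 = 30.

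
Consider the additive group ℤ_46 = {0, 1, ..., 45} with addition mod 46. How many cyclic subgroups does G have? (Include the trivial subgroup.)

Group the elements of G by the cyclic subgroup they generate; each cyclic subgroup of order d accounts for φ(d) elements.
Cyclic subgroups by order — order 1: 1; order 2: 1; order 23: 1; order 46: 1.
Total: 4.

4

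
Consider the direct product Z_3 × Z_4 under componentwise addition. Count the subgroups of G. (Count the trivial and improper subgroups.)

6

|G| = 12, so by Lagrange every subgroup order divides 12. Divisors: 1, 2, 3, 4, 6, 12.
Subgroups by order — order 1: 1; order 2: 1; order 3: 1; order 4: 1; order 6: 1; order 12: 1.
Total: 1 + 1 + 1 + 1 + 1 + 1 = 6.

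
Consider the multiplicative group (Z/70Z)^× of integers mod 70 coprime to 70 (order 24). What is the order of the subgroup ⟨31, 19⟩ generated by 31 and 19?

12

|⟨31⟩| = 6 and |⟨19⟩| = 6, so |H| is a multiple of lcm(6, 6) = 6 and divides |G| = 24.
Closing under the operation: H = {1, 9, 11, 19, 29, 31, 39, 41, 51, 59, 61, 69}, so |H| = 12.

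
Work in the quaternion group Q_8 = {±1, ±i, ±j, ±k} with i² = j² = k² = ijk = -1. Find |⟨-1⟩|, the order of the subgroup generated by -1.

2

Computing powers of -1: the smallest k with (-1)^k = e is k = 2.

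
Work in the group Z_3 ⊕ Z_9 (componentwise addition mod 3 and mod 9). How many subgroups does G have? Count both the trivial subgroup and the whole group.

10

|G| = 27, so by Lagrange every subgroup order divides 27. Divisors: 1, 3, 9, 27.
Subgroups by order — order 1: 1; order 3: 4; order 9: 4; order 27: 1.
Total: 1 + 4 + 4 + 1 = 10.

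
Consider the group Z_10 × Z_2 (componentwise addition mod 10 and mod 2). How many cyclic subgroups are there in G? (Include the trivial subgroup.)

Group the elements of G by the cyclic subgroup they generate; each cyclic subgroup of order d accounts for φ(d) elements.
Cyclic subgroups by order — order 1: 1; order 2: 3; order 5: 1; order 10: 3.
Total: 8.

8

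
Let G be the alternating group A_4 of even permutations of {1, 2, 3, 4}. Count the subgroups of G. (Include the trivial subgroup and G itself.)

10

|G| = 12, so by Lagrange every subgroup order divides 12. Divisors: 1, 2, 3, 4, 6, 12.
Subgroups by order — order 1: 1; order 2: 3; order 3: 4; order 4: 1; order 6: 0; order 12: 1.
Total: 1 + 3 + 4 + 1 + 0 + 1 = 10.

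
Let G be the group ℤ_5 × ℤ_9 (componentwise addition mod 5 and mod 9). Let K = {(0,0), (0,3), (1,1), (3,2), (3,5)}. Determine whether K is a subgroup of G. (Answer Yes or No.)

(1,1) ∈ K but its inverse (4,8) ∉ K, so K is not a subgroup.

No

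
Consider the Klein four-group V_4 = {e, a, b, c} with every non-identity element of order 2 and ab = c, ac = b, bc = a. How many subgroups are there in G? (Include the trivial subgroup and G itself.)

5

|G| = 4, so by Lagrange every subgroup order divides 4. Divisors: 1, 2, 4.
Subgroups by order — order 1: 1; order 2: 3; order 4: 1.
Total: 1 + 3 + 1 = 5.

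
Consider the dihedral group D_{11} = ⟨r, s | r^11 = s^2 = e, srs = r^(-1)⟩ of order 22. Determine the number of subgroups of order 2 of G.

|G| = 22 and 2 | 22, so subgroups of order 2 are possible by Lagrange.
The subgroups of order 2 are: {e, r^10s}; {e, r^2s}; {e, r^3s}; {e, r^4s}; … (11 in all).
So G has 11 subgroups of order 2.

11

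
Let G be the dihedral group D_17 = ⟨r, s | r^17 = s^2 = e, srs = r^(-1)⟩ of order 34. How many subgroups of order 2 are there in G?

|G| = 34 and 2 | 34, so subgroups of order 2 are possible by Lagrange.
The subgroups of order 2 are: {e, r^10s}; {e, r^11s}; {e, r^12s}; {e, r^13s}; … (17 in all).
So G has 17 subgroups of order 2.

17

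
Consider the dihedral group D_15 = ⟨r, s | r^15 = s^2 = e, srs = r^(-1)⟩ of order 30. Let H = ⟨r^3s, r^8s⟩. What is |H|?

6

|⟨r^3s⟩| = 2 and |⟨r^8s⟩| = 2, so |H| is a multiple of lcm(2, 2) = 2 and divides |G| = 30.
Closing under the operation: H = {e, r^5, r^10, r^3s, r^8s, r^13s}, so |H| = 6.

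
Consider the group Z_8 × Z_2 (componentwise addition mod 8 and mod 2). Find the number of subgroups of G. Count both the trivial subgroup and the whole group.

11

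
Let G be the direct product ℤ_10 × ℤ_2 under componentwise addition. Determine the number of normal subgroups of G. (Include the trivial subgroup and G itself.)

G is abelian, so every subgroup is normal.
G has 10 subgroups in total, hence 10 normal subgroups.

10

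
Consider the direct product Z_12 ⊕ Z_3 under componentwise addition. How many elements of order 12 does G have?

16

An element (a,b) has order lcm(ord(a), ord(b)); count pairs with lcm equal to 12.
Enumerating gives 16 such elements.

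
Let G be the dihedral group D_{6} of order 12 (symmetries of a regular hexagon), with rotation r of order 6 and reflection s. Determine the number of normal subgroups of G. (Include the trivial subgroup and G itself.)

7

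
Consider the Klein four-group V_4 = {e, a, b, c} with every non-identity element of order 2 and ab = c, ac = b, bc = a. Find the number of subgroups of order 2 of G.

|G| = 4 and 2 | 4, so subgroups of order 2 are possible by Lagrange.
The subgroups of order 2 are: {e, a}; {e, b}; {e, c}.
So G has 3 subgroups of order 2.

3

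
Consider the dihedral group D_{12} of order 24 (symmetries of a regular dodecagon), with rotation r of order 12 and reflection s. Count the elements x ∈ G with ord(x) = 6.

2

The elements of order 6 are: r^2, r^10.
That's 2.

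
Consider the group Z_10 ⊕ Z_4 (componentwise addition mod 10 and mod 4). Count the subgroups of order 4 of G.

3

|G| = 40 and 4 | 40, so subgroups of order 4 are possible by Lagrange.
The subgroups of order 4 are: {(0,0), (0,1), (0,2), (0,3)}; {(0,0), (0,2), (5,0), (5,2)}; {(0,0), (0,2), (5,1), (5,3)}.
So G has 3 subgroups of order 4.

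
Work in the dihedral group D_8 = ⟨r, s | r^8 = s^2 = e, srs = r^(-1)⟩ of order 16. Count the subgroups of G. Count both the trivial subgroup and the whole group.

|G| = 16, so by Lagrange every subgroup order divides 16. Divisors: 1, 2, 4, 8, 16.
Subgroups by order — order 1: 1; order 2: 9; order 4: 5; order 8: 3; order 16: 1.
Total: 1 + 9 + 5 + 3 + 1 = 19.

19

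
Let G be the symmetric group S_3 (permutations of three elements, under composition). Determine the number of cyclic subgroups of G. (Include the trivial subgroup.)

A cyclic subgroup of order d is generated by each of its φ(d) elements of order d, so the cyclic subgroups of order d number (#elements of order d)/φ(d).
Cyclic subgroups by order — order 1: 1; order 2: 3; order 3: 1.
Total: 5.

5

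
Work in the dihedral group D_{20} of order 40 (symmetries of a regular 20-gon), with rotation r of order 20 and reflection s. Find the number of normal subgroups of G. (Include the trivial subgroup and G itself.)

9

G has 48 subgroups. Checking conjugation-invariance by order — order 1: 1/1 normal; order 2: 1/21 normal; order 4: 1/11 normal; order 5: 1/1 normal; order 8: 0/5 normal; order 10: 1/5 normal; order 20: 3/3 normal; order 40: 1/1 normal.
Total normal subgroups: 9.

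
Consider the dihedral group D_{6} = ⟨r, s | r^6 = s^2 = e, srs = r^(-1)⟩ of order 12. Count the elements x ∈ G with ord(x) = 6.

2

The elements of order 6 are: r, r^5.
That's 2.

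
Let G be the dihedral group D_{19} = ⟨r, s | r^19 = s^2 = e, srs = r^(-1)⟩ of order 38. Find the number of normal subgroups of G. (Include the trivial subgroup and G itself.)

3

G has 22 subgroups. Checking conjugation-invariance by order — order 1: 1/1 normal; order 2: 0/19 normal; order 19: 1/1 normal; order 38: 1/1 normal.
Total normal subgroups: 3.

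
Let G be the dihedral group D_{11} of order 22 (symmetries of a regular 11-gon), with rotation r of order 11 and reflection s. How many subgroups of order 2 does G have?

11

|G| = 22 and 2 | 22, so subgroups of order 2 are possible by Lagrange.
The subgroups of order 2 are: {e, r^10s}; {e, r^2s}; {e, r^3s}; {e, r^4s}; … (11 in all).
So G has 11 subgroups of order 2.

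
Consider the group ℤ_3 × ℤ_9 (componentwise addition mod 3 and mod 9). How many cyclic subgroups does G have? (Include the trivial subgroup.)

8

Group the elements of G by the cyclic subgroup they generate; each cyclic subgroup of order d accounts for φ(d) elements.
Cyclic subgroups by order — order 1: 1; order 3: 4; order 9: 3.
Total: 8.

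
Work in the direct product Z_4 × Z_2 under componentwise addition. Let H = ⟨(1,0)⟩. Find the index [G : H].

2

|⟨(1,0)⟩| = 4 and |G| = 8.
By Lagrange, [G : H] = |G|/|H| = 8/4 = 2.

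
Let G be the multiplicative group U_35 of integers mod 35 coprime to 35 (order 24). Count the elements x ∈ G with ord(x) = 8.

0

No element of G has order 8 (even though 8 | 24).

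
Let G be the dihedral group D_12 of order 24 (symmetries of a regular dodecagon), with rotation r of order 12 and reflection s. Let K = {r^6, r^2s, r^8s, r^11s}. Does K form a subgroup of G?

No

The identity e ∉ K, so K is not a subgroup.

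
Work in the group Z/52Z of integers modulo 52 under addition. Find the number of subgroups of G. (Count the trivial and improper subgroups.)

6

A cyclic group of order 52 has exactly one subgroup for each divisor of 52.
Divisors of 52: 1, 2, 4, 13, 26, 52.
So Z/52Z has 6 subgroups.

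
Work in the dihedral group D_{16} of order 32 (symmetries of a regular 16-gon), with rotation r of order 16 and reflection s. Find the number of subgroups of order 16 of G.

3

|G| = 32 and 16 | 32, so subgroups of order 16 are possible by Lagrange.
The subgroups of order 16 are: {e, r, r^2, r^3, r^4, r^5, r^6, r^7, r^8, r^9, r^10, r^11, r^12, r^13, r^14, r^15}; {e, r^2, r^4, r^6, r^8, r^10, r^12, r^14, s, r^2s, r^4s, r^6s, r^8s, r^10s, r^12s, r^14s}; {e, r^2, r^4, r^6, r^8, r^10, r^12, r^14, rs, r^3s, r^5s, r^7s, r^9s, r^11s, r^13s, r^15s}.
So G has 3 subgroups of order 16.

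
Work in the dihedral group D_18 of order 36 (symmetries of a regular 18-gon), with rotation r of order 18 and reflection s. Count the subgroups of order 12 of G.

|G| = 36 and 12 | 36, so subgroups of order 12 are possible by Lagrange.
The subgroups of order 12 are: {e, r^3, r^6, r^9, r^12, r^15, rs, r^4s, r^7s, r^10s, r^13s, r^16s}; {e, r^3, r^6, r^9, r^12, r^15, r^2s, r^5s, r^8s, r^11s, r^14s, r^17s}; {e, r^3, r^6, r^9, r^12, r^15, s, r^3s, r^6s, r^9s, r^12s, r^15s}.
So G has 3 subgroups of order 12.

3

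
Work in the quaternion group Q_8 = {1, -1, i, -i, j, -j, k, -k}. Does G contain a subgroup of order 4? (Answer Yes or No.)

Yes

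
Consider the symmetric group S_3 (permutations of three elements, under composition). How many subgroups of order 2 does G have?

3

|G| = 6 and 2 | 6, so subgroups of order 2 are possible by Lagrange.
The subgroups of order 2 are: {e, (1 2)}; {e, (1 3)}; {e, (2 3)}.
So G has 3 subgroups of order 2.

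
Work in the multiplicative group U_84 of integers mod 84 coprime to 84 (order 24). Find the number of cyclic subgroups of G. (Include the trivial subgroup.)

16

A cyclic subgroup of order d is generated by each of its φ(d) elements of order d, so the cyclic subgroups of order d number (#elements of order d)/φ(d).
Cyclic subgroups by order — order 1: 1; order 2: 7; order 3: 1; order 6: 7.
Total: 16.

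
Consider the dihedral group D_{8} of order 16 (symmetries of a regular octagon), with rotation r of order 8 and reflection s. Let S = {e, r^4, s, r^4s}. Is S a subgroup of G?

|S| = 4 divides |G| = 16, consistent with Lagrange.
S contains the identity, every element's inverse is in S, and S is closed under ·: it is a subgroup.

Yes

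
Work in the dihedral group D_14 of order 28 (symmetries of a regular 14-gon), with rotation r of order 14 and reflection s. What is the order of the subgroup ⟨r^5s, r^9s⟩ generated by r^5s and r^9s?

14

|⟨r^5s⟩| = 2 and |⟨r^9s⟩| = 2, so |H| is a multiple of lcm(2, 2) = 2 and divides |G| = 28.
Closing under the operation: H = {e, r^2, r^4, r^6, r^8, r^10, r^12, rs, r^3s, r^5s, r^7s, r^9s, r^11s, r^13s}, so |H| = 14.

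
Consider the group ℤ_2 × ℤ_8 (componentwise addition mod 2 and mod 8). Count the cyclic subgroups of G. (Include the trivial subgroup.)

A cyclic subgroup of order d is generated by each of its φ(d) elements of order d, so the cyclic subgroups of order d number (#elements of order d)/φ(d).
Cyclic subgroups by order — order 1: 1; order 2: 3; order 4: 2; order 8: 2.
Total: 8.

8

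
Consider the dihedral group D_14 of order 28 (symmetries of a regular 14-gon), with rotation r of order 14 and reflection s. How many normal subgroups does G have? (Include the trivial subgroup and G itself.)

G has 28 subgroups. Checking conjugation-invariance by order — order 1: 1/1 normal; order 2: 1/15 normal; order 4: 0/7 normal; order 7: 1/1 normal; order 14: 3/3 normal; order 28: 1/1 normal.
Total normal subgroups: 7.

7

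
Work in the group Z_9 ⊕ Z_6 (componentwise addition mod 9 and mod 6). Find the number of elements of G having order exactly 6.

8

An element (a,b) has order lcm(ord(a), ord(b)); count pairs with lcm equal to 6.
Enumerating gives 8 such elements.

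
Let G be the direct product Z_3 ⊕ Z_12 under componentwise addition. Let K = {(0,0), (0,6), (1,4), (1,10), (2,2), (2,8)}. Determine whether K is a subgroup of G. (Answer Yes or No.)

Yes

|K| = 6 divides |G| = 36, consistent with Lagrange.
K contains the identity, every element's inverse is in K, and K is closed under +: it is a subgroup.
In fact K = ⟨(2,2)⟩.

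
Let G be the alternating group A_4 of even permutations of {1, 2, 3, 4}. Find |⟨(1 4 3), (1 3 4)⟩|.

|⟨(1 4 3)⟩| = 3 and |⟨(1 3 4)⟩| = 3, so |H| is a multiple of lcm(3, 3) = 3 and divides |G| = 12.
Closing under the operation: H = {e, (1 3 4), (1 4 3)}, so |H| = 3.

3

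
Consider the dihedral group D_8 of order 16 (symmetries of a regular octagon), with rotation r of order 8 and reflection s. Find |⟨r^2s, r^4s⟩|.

8

|⟨r^2s⟩| = 2 and |⟨r^4s⟩| = 2, so |H| is a multiple of lcm(2, 2) = 2 and divides |G| = 16.
Closing under the operation: H = {e, r^2, r^4, r^6, s, r^2s, r^4s, r^6s}, so |H| = 8.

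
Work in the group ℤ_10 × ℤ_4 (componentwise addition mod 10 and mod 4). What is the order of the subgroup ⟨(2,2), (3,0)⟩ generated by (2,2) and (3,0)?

20

|⟨(2,2)⟩| = 10 and |⟨(3,0)⟩| = 10, so |H| is a multiple of lcm(10, 10) = 10 and divides |G| = 40.
Closing under the operation: H = {(0,0), (0,2), (1,0), (1,2), (2,0), (2,2), (3,0), (3,2), (4,0), (4,2), (5,0), (5,2), (6,0), (6,2), (7,0), (7,2), (8,0), (8,2), (9,0), (9,2)}, so |H| = 20.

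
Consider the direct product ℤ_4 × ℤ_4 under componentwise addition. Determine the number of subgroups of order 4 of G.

7

|G| = 16 and 4 | 16, so subgroups of order 4 are possible by Lagrange.
The subgroups of order 4 are: {(0,0), (0,1), (0,2), (0,3)}; {(0,0), (0,2), (2,0), (2,2)}; {(0,0), (0,2), (2,1), (2,3)}; {(0,0), (1,0), (2,0), (3,0)}; … (7 in all).
So G has 7 subgroups of order 4.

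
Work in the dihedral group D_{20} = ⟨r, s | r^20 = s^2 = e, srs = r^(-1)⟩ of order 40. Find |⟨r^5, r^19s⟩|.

8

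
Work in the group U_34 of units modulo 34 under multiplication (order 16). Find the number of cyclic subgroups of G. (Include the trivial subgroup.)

Each element a generates a cyclic subgroup ⟨a⟩; distinct elements may generate the same one (a cyclic group of order d has φ(d) generators).
Cyclic subgroups by order — order 1: 1; order 2: 1; order 4: 1; order 8: 1; order 16: 1.
Total: 5.

5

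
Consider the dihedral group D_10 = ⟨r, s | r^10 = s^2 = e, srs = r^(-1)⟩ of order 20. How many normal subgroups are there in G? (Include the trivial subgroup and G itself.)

G has 22 subgroups. Checking conjugation-invariance by order — order 1: 1/1 normal; order 2: 1/11 normal; order 4: 0/5 normal; order 5: 1/1 normal; order 10: 3/3 normal; order 20: 1/1 normal.
Total normal subgroups: 7.

7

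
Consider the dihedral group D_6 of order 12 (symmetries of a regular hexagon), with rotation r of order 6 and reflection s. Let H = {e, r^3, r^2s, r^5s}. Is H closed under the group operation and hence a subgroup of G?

Yes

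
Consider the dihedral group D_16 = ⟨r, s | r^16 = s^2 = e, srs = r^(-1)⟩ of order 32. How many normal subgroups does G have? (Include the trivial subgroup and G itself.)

G has 36 subgroups. Checking conjugation-invariance by order — order 1: 1/1 normal; order 2: 1/17 normal; order 4: 1/9 normal; order 8: 1/5 normal; order 16: 3/3 normal; order 32: 1/1 normal.
Total normal subgroups: 8.

8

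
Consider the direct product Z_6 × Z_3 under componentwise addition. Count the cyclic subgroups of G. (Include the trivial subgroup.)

10

Group the elements of G by the cyclic subgroup they generate; each cyclic subgroup of order d accounts for φ(d) elements.
Cyclic subgroups by order — order 1: 1; order 2: 1; order 3: 4; order 6: 4.
Total: 10.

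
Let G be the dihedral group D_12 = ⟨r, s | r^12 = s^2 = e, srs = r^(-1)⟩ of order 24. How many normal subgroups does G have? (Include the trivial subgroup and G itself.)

9

G has 34 subgroups. Checking conjugation-invariance by order — order 1: 1/1 normal; order 2: 1/13 normal; order 3: 1/1 normal; order 4: 1/7 normal; order 6: 1/5 normal; order 8: 0/3 normal; order 12: 3/3 normal; order 24: 1/1 normal.
Total normal subgroups: 9.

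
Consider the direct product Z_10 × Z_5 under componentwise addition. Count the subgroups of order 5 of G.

6

|G| = 50 and 5 | 50, so subgroups of order 5 are possible by Lagrange.
The subgroups of order 5 are: {(0,0), (0,1), (0,2), (0,3), (0,4)}; {(0,0), (2,0), (4,0), (6,0), (8,0)}; {(0,0), (2,1), (4,2), (6,3), (8,4)}; {(0,0), (2,2), (4,4), (6,1), (8,3)}; … (6 in all).
So G has 6 subgroups of order 5.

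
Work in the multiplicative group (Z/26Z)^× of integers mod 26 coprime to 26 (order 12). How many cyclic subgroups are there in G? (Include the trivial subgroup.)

6

A cyclic subgroup of order d is generated by each of its φ(d) elements of order d, so the cyclic subgroups of order d number (#elements of order d)/φ(d).
Cyclic subgroups by order — order 1: 1; order 2: 1; order 3: 1; order 4: 1; order 6: 1; order 12: 1.
Total: 6.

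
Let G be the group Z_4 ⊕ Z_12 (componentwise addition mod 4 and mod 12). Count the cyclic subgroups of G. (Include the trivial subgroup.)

Group the elements of G by the cyclic subgroup they generate; each cyclic subgroup of order d accounts for φ(d) elements.
Cyclic subgroups by order — order 1: 1; order 2: 3; order 3: 1; order 4: 6; order 6: 3; order 12: 6.
Total: 20.

20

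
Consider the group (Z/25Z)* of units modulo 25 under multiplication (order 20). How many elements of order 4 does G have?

The elements of order 4 are: 7, 18.
That's 2.

2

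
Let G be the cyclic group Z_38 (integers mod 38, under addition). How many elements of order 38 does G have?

18

In a cyclic group of order 38, the number of elements of order d (for d | 38) is φ(d).
φ(38) = 18.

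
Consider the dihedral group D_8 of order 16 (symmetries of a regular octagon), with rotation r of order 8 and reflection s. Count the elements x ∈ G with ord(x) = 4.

2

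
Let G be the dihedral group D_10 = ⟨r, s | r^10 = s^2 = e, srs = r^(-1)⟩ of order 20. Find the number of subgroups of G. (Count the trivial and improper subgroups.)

22

|G| = 20, so by Lagrange every subgroup order divides 20. Divisors: 1, 2, 4, 5, 10, 20.
Subgroups by order — order 1: 1; order 2: 11; order 4: 5; order 5: 1; order 10: 3; order 20: 1.
Total: 1 + 11 + 5 + 1 + 3 + 1 = 22.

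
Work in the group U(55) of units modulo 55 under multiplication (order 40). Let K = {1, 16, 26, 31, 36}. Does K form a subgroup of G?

Yes

|K| = 5 divides |G| = 40, consistent with Lagrange.
K contains the identity, every element's inverse is in K, and K is closed under ·: it is a subgroup.
In fact K = ⟨16⟩.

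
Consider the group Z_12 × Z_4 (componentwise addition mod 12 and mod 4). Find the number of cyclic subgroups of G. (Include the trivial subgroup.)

20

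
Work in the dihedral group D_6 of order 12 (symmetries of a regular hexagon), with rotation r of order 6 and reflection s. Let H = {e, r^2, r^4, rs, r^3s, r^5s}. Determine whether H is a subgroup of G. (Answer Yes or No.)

Yes

|H| = 6 divides |G| = 12, consistent with Lagrange.
H contains the identity, every element's inverse is in H, and H is closed under ·: it is a subgroup.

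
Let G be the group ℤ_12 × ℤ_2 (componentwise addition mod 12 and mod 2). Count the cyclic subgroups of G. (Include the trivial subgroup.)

A cyclic subgroup of order d is generated by each of its φ(d) elements of order d, so the cyclic subgroups of order d number (#elements of order d)/φ(d).
Cyclic subgroups by order — order 1: 1; order 2: 3; order 3: 1; order 4: 2; order 6: 3; order 12: 2.
Total: 12.

12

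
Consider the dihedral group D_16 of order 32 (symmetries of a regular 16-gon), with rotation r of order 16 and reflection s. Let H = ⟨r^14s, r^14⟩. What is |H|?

16

|⟨r^14s⟩| = 2 and |⟨r^14⟩| = 8, so |H| is a multiple of lcm(2, 8) = 8 and divides |G| = 32.
Closing under the operation: H = {e, r^2, r^4, r^6, r^8, r^10, r^12, r^14, s, r^2s, r^4s, r^6s, r^8s, r^10s, r^12s, r^14s}, so |H| = 16.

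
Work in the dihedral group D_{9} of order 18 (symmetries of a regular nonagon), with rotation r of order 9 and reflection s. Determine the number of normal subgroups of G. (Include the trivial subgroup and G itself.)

4

G has 16 subgroups. Checking conjugation-invariance by order — order 1: 1/1 normal; order 2: 0/9 normal; order 3: 1/1 normal; order 6: 0/3 normal; order 9: 1/1 normal; order 18: 1/1 normal.
Total normal subgroups: 4.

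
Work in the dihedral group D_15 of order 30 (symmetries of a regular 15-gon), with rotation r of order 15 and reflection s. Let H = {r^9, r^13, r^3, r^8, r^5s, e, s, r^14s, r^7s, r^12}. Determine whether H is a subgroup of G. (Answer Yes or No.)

No

r^9 ∈ H but its inverse r^6 ∉ H, so H is not a subgroup.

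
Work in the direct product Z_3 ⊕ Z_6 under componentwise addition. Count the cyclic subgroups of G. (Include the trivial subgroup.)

10

Group the elements of G by the cyclic subgroup they generate; each cyclic subgroup of order d accounts for φ(d) elements.
Cyclic subgroups by order — order 1: 1; order 2: 1; order 3: 4; order 6: 4.
Total: 10.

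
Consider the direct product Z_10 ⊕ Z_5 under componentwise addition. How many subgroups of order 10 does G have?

|G| = 50 and 10 | 50, so subgroups of order 10 are possible by Lagrange.
The subgroups of order 10 are: {(0,0), (0,1), (0,2), (0,3), (0,4), (5,0), (5,1), (5,2), (5,3), (5,4)}; {(0,0), (1,0), (2,0), (3,0), (4,0), (5,0), (6,0), (7,0), (8,0), (9,0)}; {(0,0), (1,1), (2,2), (3,3), (4,4), (5,0), (6,1), (7,2), (8,3), (9,4)}; {(0,0), (1,2), (2,4), (3,1), (4,3), (5,0), (6,2), (7,4), (8,1), (9,3)}; … (6 in all).
So G has 6 subgroups of order 10.

6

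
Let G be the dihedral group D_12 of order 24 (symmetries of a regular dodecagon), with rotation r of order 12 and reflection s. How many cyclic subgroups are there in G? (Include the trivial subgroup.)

18

Group the elements of G by the cyclic subgroup they generate; each cyclic subgroup of order d accounts for φ(d) elements.
Cyclic subgroups by order — order 1: 1; order 2: 13; order 3: 1; order 4: 1; order 6: 1; order 12: 1.
Total: 18.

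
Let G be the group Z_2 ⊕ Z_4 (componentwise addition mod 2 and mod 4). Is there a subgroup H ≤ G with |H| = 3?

No

3 does not divide |G| = 8, so by Lagrange no subgroup of order 3 exists.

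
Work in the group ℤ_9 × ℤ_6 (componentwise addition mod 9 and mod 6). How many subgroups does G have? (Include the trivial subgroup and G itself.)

|G| = 54, so by Lagrange every subgroup order divides 54. Divisors: 1, 2, 3, 6, 9, 18, 27, 54.
Subgroups by order — order 1: 1; order 2: 1; order 3: 4; order 6: 4; order 9: 4; order 18: 4; order 27: 1; order 54: 1.
Total: 1 + 1 + 4 + 4 + 4 + 4 + 1 + 1 = 20.

20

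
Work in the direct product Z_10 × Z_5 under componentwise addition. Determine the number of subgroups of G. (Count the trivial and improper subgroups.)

16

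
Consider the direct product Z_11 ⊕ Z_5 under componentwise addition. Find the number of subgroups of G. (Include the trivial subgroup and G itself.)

|G| = 55, so by Lagrange every subgroup order divides 55. Divisors: 1, 5, 11, 55.
Subgroups by order — order 1: 1; order 5: 1; order 11: 1; order 55: 1.
Total: 1 + 1 + 1 + 1 = 4.

4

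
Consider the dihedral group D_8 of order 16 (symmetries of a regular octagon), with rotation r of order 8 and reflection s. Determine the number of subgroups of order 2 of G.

|G| = 16 and 2 | 16, so subgroups of order 2 are possible by Lagrange.
The subgroups of order 2 are: {e, r^2s}; {e, r^3s}; {e, r^4}; {e, r^4s}; … (9 in all).
So G has 9 subgroups of order 2.

9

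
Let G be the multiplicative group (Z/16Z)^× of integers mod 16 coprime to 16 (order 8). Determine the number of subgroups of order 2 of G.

3

|G| = 8 and 2 | 8, so subgroups of order 2 are possible by Lagrange.
The subgroups of order 2 are: {1, 15}; {1, 7}; {1, 9}.
So G has 3 subgroups of order 2.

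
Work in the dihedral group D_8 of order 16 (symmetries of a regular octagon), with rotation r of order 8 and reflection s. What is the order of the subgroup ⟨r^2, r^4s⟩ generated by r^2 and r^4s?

|⟨r^2⟩| = 4 and |⟨r^4s⟩| = 2, so |H| is a multiple of lcm(4, 2) = 4 and divides |G| = 16.
Closing under the operation: H = {e, r^2, r^4, r^6, s, r^2s, r^4s, r^6s}, so |H| = 8.

8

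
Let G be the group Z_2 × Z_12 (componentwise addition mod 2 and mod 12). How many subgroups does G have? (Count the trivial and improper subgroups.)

16

|G| = 24, so by Lagrange every subgroup order divides 24. Divisors: 1, 2, 3, 4, 6, 8, 12, 24.
Subgroups by order — order 1: 1; order 2: 3; order 3: 1; order 4: 3; order 6: 3; order 8: 1; order 12: 3; order 24: 1.
Total: 1 + 3 + 1 + 3 + 3 + 1 + 3 + 1 = 16.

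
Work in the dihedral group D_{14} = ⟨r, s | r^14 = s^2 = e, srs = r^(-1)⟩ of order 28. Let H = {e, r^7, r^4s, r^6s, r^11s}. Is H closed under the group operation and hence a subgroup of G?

No

|H| = 5 does not divide |G| = 28, so by Lagrange H is not a subgroup.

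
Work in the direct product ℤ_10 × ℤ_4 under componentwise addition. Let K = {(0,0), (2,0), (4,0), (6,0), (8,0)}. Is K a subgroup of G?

|K| = 5 divides |G| = 40, consistent with Lagrange.
K contains the identity, every element's inverse is in K, and K is closed under +: it is a subgroup.
In fact K = ⟨(4,0)⟩.

Yes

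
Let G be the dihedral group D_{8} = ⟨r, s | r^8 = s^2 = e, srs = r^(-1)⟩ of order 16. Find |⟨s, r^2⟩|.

|⟨s⟩| = 2 and |⟨r^2⟩| = 4, so |H| is a multiple of lcm(2, 4) = 4 and divides |G| = 16.
Closing under the operation: H = {e, r^2, r^4, r^6, s, r^2s, r^4s, r^6s}, so |H| = 8.

8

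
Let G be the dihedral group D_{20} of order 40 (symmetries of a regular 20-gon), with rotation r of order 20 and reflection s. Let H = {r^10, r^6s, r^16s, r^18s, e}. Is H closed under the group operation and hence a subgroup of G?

Closure fails: r^10 · r^18s = r^8s ∉ H. So H is not a subgroup.

No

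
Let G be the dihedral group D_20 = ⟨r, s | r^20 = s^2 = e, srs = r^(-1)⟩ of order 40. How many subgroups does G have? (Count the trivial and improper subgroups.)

|G| = 40, so by Lagrange every subgroup order divides 40. Divisors: 1, 2, 4, 5, 8, 10, 20, 40.
Subgroups by order — order 1: 1; order 2: 21; order 4: 11; order 5: 1; order 8: 5; order 10: 5; order 20: 3; order 40: 1.
Total: 1 + 21 + 11 + 1 + 5 + 5 + 3 + 1 = 48.

48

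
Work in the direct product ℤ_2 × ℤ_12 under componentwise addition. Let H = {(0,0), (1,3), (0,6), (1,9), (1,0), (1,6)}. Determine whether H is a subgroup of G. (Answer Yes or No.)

No

Closure fails: (1,0) + (1,3) = (0,3) ∉ H. So H is not a subgroup.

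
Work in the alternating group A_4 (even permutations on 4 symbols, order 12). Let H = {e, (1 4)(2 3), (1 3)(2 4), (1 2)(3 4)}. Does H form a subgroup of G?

Yes

|H| = 4 divides |G| = 12, consistent with Lagrange.
H contains the identity, every element's inverse is in H, and H is closed under ∘: it is a subgroup.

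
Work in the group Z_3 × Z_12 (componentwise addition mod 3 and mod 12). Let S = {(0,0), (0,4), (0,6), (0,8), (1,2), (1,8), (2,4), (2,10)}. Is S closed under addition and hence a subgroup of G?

|S| = 8 does not divide |G| = 36, so by Lagrange S is not a subgroup.

No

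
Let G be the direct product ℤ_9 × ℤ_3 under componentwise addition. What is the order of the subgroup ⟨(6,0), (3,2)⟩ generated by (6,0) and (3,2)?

|⟨(6,0)⟩| = 3 and |⟨(3,2)⟩| = 3, so |H| is a multiple of lcm(3, 3) = 3 and divides |G| = 27.
Closing under the operation: H = {(0,0), (0,1), (0,2), (3,0), (3,1), (3,2), (6,0), (6,1), (6,2)}, so |H| = 9.

9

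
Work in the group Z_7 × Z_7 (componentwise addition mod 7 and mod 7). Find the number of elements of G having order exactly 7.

48

An element (a,b) has order lcm(ord(a), ord(b)); count pairs with lcm equal to 7.
Enumerating gives 48 such elements.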